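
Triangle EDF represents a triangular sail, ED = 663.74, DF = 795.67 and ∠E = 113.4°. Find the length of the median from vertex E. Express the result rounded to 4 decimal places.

m_E ≈ 304.6715

Law of sines: sin F = ED·sin E/DF ≈ 0.76558.
Since DF ≥ ED, only the acute value applies: ∠F ≈ 49.96°.
Then ∠D = 180° − ∠E − ∠F ≈ 16.64°.
Law of sines gives FE = DF·sin D/sin E ≈ 248.28.
Median from E: ½√(2·FE² + 2·ED² − DF²) ≈ 304.67.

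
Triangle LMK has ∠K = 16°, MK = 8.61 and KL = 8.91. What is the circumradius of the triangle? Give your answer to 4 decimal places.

4.4558

By the law of cosines, LM² = MK² + KL² − 2·MK·KL·cos K = 6.0336, so LM ≈ 2.4563.
Area = ½·MK·KL·sin K ≈ 10.573.
Circumradius = LM/(2 sin K) ≈ 4.4558.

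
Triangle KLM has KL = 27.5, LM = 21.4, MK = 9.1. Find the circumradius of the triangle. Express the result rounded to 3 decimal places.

16.506

By the law of cosines, cos K = (MK² + KL² − LM²) / (2·MK·KL) ≈ 0.76144, so ∠K ≈ 40.41°.
Circumradius = LM/(2 sin K) ≈ 16.506.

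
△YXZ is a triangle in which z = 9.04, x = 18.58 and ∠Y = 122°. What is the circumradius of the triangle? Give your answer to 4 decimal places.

R ≈ 14.5014

By the law of cosines, y² = x² + z² − 2·x·z·cos Y = 604.95, so y ≈ 24.596.
Area = ½·x·z·sin Y ≈ 71.22.
Circumradius = y/(2 sin Y) ≈ 14.501.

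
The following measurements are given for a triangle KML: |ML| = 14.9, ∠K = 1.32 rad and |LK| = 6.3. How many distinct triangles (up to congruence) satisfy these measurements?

|LK|·sin K = 6.3·sin(1.32 rad) ≈ 6.103.
Since |ML| ≥ |LK|, exactly one triangle exists.

1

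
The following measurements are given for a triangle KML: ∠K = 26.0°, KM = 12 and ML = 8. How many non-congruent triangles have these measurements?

KM·sin K = 12·sin(26.0°) ≈ 5.26.
Since KM sin K < ML < KM (5.26 < 8 < 12), two triangles exist.

2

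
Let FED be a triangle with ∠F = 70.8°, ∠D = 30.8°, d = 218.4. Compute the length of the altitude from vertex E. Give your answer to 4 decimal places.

The third angle is ∠E = 180° − ∠D − ∠F = 78.40°.
Law of sines: f = d·sin F/sin D ≈ 402.8.
Law of sines: e = d·sin E/sin D ≈ 417.82.
Area = ½·d·f·sin E ≈ 43088.
The altitude from E has length 2·area/e ≈ 206.25.

h_E ≈ 206.2518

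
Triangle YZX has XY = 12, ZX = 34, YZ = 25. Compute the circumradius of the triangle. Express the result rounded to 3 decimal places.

22.246

By the law of cosines, cos Y = (XY² + YZ² − ZX²) / (2·XY·YZ) ≈ -0.64500, so ∠Y ≈ 130.17°.
Circumradius = ZX/(2 sin Y) ≈ 22.246.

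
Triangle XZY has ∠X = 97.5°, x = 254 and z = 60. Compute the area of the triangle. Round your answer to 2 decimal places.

7111.76

Law of sines: sin Z = z·sin X/x ≈ 0.23420.
Since x ≥ z, only the acute value applies: ∠Z ≈ 13.54°.
Then ∠Y = 180° − ∠X − ∠Z ≈ 68.96°.
Law of sines gives y = x·sin Y/sin X ≈ 239.1.
Area = ½·x·z·sin Y ≈ 7111.8.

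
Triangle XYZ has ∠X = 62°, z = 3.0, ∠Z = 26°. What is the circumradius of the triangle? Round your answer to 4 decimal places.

R ≈ 3.4218

The third angle is ∠Y = 180° − ∠Z − ∠X = 92.00°.
Law of sines: x = z·sin X/sin Z ≈ 6.0425.
Law of sines: y = z·sin Y/sin Z ≈ 6.8393.
Circumradius = z/(2 sin Z) ≈ 3.4218.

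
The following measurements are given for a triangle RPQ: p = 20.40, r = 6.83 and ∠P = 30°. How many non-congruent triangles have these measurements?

1

r·sin P = 6.83·sin(30°) ≈ 3.415.
Since p ≥ r, exactly one triangle exists.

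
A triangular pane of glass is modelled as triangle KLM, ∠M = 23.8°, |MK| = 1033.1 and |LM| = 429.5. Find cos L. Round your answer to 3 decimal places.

cos L ≈ -0.778

By the law of cosines, |KL|² = |LM|² + |MK|² − 2·|LM|·|MK|·cos M = 4.398e+05, so |KL| ≈ 663.17.
Law of cosines again: cos L = (|KL|² + |LM|² − |MK|²)/(2·|KL|·|LM|) ≈ -0.77769, so ∠L ≈ 141.05°.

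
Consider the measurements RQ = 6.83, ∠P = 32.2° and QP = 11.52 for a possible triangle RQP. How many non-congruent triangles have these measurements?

2

QP·sin P = 11.52·sin(32.2°) ≈ 6.139.
Since QP sin P < RQ < QP (6.139 < 6.83 < 11.52), two triangles exist.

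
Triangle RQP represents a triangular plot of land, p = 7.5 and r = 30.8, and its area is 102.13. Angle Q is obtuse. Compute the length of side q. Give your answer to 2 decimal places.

From area = ½·p·r·sin Q, we get sin Q = 2·area/(p·r) ≈ 0.88424.
Taking the obtuse solution, ∠Q ≈ 117.84°.
Law of cosines then gives q ≈ 34.938.

34.94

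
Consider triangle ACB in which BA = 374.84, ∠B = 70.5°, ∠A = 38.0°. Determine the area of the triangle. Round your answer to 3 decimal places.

The third angle is ∠C = 180° − ∠B − ∠A = 71.50°.
Law of sines: CB = BA·sin A/sin C ≈ 243.35.
Law of sines: AC = BA·sin B/sin C ≈ 372.59.
Area = ½·BA·CB·sin B ≈ 42993.

area ≈ 42992.610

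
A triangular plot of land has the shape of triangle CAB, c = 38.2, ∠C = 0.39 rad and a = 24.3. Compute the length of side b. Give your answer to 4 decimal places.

Law of sines: sin A = a·sin C/c ≈ 0.24185.
Since c ≥ a, only the acute value applies: ∠A ≈ 0.244 rad.
Then ∠B = π − ∠C − ∠A ≈ 2.507 rad.
Law of sines gives b = c·sin B/sin C ≈ 59.541.

59.5413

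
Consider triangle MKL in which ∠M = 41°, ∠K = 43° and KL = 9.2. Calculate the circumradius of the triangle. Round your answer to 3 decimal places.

7.012

The third angle is ∠L = 180° − ∠M − ∠K = 96.00°.
Law of sines: LM = KL·sin K/sin M ≈ 9.5638.
Law of sines: MK = KL·sin L/sin M ≈ 13.946.
Circumradius = KL/(2 sin M) ≈ 7.0116.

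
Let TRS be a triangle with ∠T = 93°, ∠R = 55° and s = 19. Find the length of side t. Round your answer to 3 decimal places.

The third angle is ∠S = 180° − ∠T − ∠R = 32.00°.
Law of sines: t = s·sin T/sin S ≈ 35.805.

35.805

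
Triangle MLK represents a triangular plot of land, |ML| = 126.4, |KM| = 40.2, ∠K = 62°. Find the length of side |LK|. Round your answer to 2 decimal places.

Law of sines: sin L = |KM|·sin K/|ML| ≈ 0.28081.
Since |ML| ≥ |KM|, only the acute value applies: ∠L ≈ 16.31°.
Then ∠M = 180° − ∠K − ∠L ≈ 101.69°.
Law of sines gives |LK| = |ML|·sin M/sin K ≈ 140.19.

140.19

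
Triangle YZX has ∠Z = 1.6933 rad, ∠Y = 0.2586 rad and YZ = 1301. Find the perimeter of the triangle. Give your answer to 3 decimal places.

The third angle is ∠X = π − ∠Y − ∠Z = 1.1897 rad.
Law of sines: ZX = YZ·sin Y/sin X ≈ 358.42.
Law of sines: XY = YZ·sin Z/sin X ≈ 1391.1.
Semiperimeter s = (358.42+1391.1+1301)/2 = 1525.2.
Perimeter = 358.42 + 1391.1 + 1301 = 3050.5.

perimeter ≈ 3050.467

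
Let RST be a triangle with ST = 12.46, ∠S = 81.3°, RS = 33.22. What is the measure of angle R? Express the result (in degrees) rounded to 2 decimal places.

By the law of cosines, TR² = RS² + ST² − 2·RS·ST·cos S = 1133.6, so TR ≈ 33.669.
Law of cosines again: cos R = (TR² + RS² − ST²)/(2·TR·RS) ≈ 0.93069, so ∠R ≈ 21.46°.

∠R ≈ 21.46°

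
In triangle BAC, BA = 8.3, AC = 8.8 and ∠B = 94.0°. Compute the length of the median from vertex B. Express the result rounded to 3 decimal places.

4.239

Law of sines: sin C = BA·sin B/AC ≈ 0.94088.
Since AC ≥ BA, only the acute value applies: ∠C ≈ 70.20°.
Then ∠A = 180° − ∠B − ∠C ≈ 15.80°.
Law of sines gives CB = AC·sin A/sin B ≈ 2.4018.
Median from B: ½√(2·CB² + 2·BA² − AC²) ≈ 4.239.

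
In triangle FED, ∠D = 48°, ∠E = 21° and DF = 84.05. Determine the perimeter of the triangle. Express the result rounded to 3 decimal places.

477.302

The third angle is ∠F = 180° − ∠E − ∠D = 111.00°.
Law of sines: ED = DF·sin F/sin E ≈ 218.96.
Law of sines: FE = DF·sin D/sin E ≈ 174.29.
Semiperimeter s = (218.96+84.05+174.29)/2 = 238.65.
Perimeter = 218.96 + 84.05 + 174.29 = 477.3.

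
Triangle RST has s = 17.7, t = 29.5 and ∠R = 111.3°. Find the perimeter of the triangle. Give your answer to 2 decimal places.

86.73

By the law of cosines, r² = s² + t² − 2·s·t·cos R = 1562.9, so r ≈ 39.533.
Semiperimeter p = (39.533+17.7+29.5)/2 = 43.367.
Perimeter = 39.533 + 17.7 + 29.5 = 86.733.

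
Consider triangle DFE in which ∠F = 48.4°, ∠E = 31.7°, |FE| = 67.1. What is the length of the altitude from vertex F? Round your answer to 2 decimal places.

35.26

The third angle is ∠D = 180° − ∠F − ∠E = 99.90°.
Law of sines: |ED| = |FE|·sin F/sin D ≈ 50.936.
Law of sines: |DF| = |FE|·sin E/sin D ≈ 35.792.
Area = ½·|FE|·|ED|·sin E ≈ 897.98.
The altitude from F has length 2·area/|ED| ≈ 35.259.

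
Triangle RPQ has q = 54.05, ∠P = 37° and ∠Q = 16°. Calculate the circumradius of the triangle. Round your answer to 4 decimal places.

98.0455

The third angle is ∠R = 180° − ∠P − ∠Q = 127.00°.
Law of sines: r = q·sin R/sin Q ≈ 156.61.
Law of sines: p = q·sin P/sin Q ≈ 118.01.
Circumradius = q/(2 sin Q) ≈ 98.045.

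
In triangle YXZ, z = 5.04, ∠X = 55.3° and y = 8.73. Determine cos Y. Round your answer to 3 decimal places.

cos Y ≈ 0.010

By the law of cosines, x² = z² + y² − 2·z·y·cos X = 51.519, so x ≈ 7.1777.
Law of cosines again: cos Y = (x² + z² − y²)/(2·x·z) ≈ 0.00978, so ∠Y ≈ 89.44°.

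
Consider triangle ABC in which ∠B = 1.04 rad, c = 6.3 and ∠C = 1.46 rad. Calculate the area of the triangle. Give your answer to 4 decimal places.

The third angle is ∠A = π − ∠B − ∠C = 0.642 rad.
Law of sines: a = c·sin A/sin C ≈ 3.7936.
Law of sines: b = c·sin B/sin C ≈ 5.4667.
Area = ½·c·a·sin B ≈ 10.306.

area ≈ 10.3057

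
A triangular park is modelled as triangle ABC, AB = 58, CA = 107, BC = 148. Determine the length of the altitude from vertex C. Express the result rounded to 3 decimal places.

Semiperimeter s = (148 + 107 + 58)/2 = 156.5.
Heron's formula: area = √(156.5·8.5·49.5·98.5) ≈ 2546.8.
The altitude from C has length 2·area/AB ≈ 87.819.

87.819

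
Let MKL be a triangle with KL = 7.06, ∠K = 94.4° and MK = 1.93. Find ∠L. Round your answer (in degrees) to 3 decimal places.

By the law of cosines, LM² = MK² + KL² − 2·MK·KL·cos K = 55.659, so LM ≈ 7.4605.
Law of cosines again: cos L = (KL² + LM² − MK²)/(2·KL·LM) ≈ 0.96616, so ∠L ≈ 14.95°.

14.947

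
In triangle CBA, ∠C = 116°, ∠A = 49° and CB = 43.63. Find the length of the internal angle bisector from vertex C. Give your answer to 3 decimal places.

The third angle is ∠B = 180° − ∠A − ∠C = 15.00°.
Law of sines: BA = CB·sin C/sin A ≈ 51.96.
Law of sines: AC = CB·sin B/sin A ≈ 14.962.
The bisector from C has length 2·AC·CB·cos(∠C/2)/(AC+CB) ≈ 11.808.

11.808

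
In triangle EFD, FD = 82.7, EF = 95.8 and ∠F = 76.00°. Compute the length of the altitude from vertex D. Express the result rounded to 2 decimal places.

80.24

By the law of cosines, DE² = EF² + FD² − 2·EF·FD·cos F = 12184, so DE ≈ 110.38.
Area = ½·EF·FD·sin F ≈ 3843.7.
The altitude from D has length 2·area/EF ≈ 80.243.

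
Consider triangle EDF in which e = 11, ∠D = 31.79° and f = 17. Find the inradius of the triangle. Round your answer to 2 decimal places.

r ≈ 2.62

By the law of cosines, d² = f² + e² − 2·f·e·cos D = 92.106, so d ≈ 9.5972.
Area = ½·f·e·sin D ≈ 49.256.
Semiperimeter s = (11+9.5972+17)/2 = 18.799.
Inradius = area/s = 49.256/18.799 ≈ 2.6202.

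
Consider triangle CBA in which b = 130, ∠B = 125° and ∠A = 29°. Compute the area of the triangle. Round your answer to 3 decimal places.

The third angle is ∠C = 180° − ∠B − ∠A = 26.00°.
Law of sines: c = b·sin C/sin B ≈ 69.57.
Law of sines: a = b·sin A/sin B ≈ 76.94.
Area = ½·b·c·sin A ≈ 2192.3.

area ≈ 2192.327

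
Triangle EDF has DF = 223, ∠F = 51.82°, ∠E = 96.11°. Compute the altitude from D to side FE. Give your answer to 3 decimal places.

h_D ≈ 175.294

The third angle is ∠D = 180° − ∠F − ∠E = 32.07°.
Law of sines: FE = DF·sin D/sin E ≈ 119.08.
Law of sines: ED = DF·sin F/sin E ≈ 176.3.
Area = ½·DF·FE·sin F ≈ 10437.
The altitude from D has length 2·area/FE ≈ 175.29.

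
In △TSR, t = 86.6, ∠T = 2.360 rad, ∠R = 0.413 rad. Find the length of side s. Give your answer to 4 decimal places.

44.2955

The third angle is ∠S = π − ∠R − ∠T = 0.369 rad.
Law of sines: s = t·sin S/sin T ≈ 44.296.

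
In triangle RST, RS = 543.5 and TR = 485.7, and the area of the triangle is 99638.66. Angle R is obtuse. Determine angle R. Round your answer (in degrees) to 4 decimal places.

From area = ½·TR·RS·sin R, we get sin R = 2·area/(TR·RS) ≈ 0.75490.
Taking the obtuse solution, ∠R ≈ 130.98°.

∠R ≈ 130.9832°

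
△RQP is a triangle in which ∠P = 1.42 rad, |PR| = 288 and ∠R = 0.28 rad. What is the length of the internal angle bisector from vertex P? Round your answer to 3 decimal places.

t_P ≈ 95.201

The third angle is ∠Q = π − ∠P − ∠R = 1.442 rad.
Law of sines: |QP| = |PR|·sin R/sin Q ≈ 80.259.
Law of sines: |RQ| = |PR|·sin P/sin Q ≈ 287.12.
The bisector from P has length 2·|QP|·|PR|·cos(∠P/2)/(|QP|+|PR|) ≈ 95.201.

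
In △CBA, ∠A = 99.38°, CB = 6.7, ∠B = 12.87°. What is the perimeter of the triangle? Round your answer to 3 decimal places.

14.498

The third angle is ∠C = 180° − ∠B − ∠A = 67.75°.
Law of sines: BA = CB·sin C/sin A ≈ 6.2852.
Law of sines: AC = CB·sin B/sin A ≈ 1.5126.
Semiperimeter s = (6.2852+1.5126+6.7)/2 = 7.2489.
Perimeter = 6.2852 + 1.5126 + 6.7 = 14.498.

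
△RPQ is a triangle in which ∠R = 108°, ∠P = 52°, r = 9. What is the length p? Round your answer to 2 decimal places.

The third angle is ∠Q = 180° − ∠R − ∠P = 20.00°.
Law of sines: p = r·sin P/sin R ≈ 7.4571.

7.46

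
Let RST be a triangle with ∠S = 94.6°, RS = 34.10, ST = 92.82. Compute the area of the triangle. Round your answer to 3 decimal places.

1577.483

Area = ½·RS·ST·sin S ≈ 1577.5.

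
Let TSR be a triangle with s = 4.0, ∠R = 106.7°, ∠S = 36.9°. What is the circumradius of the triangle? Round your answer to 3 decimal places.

The third angle is ∠T = 180° − ∠S − ∠R = 36.40°.
Law of sines: t = s·sin T/sin S ≈ 3.9534.
Law of sines: r = s·sin R/sin S ≈ 6.381.
Circumradius = s/(2 sin S) ≈ 3.331.

3.331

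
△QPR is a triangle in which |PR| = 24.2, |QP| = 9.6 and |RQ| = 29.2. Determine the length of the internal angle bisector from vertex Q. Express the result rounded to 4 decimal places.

By the law of cosines, cos Q = (|RQ|² + |QP|² − |PR|²) / (2·|RQ|·|QP|) ≈ 0.64062, so ∠Q ≈ 50.16°.
The bisector from Q has length 2·|RQ|·|QP|·cos(∠Q/2)/(|RQ|+|QP|) ≈ 13.087.

13.0871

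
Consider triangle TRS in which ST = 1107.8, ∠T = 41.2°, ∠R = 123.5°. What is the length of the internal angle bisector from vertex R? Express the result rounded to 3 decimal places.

236.930

The third angle is ∠S = 180° − ∠T − ∠R = 15.30°.
Law of sines: RS = ST·sin T/sin R ≈ 875.06.
Law of sines: TR = ST·sin S/sin R ≈ 350.55.
The bisector from R has length 2·TR·RS·cos(∠R/2)/(TR+RS) ≈ 236.93.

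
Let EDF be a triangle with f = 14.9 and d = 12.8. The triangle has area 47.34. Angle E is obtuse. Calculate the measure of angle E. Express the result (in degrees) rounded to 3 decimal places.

150.236

From area = ½·d·f·sin E, we get sin E = 2·area/(d·f) ≈ 0.49643.
Taking the obtuse solution, ∠E ≈ 150.24°.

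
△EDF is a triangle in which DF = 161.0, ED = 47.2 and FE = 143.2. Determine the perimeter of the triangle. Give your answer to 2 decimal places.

Perimeter = 161 + 143.2 + 47.2 = 351.4.

351.40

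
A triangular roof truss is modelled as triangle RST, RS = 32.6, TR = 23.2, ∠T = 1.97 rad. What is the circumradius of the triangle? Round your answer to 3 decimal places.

Law of sines: sin S = TR·sin T/RS ≈ 0.65570.
Since RS ≥ TR, only the acute value applies: ∠S ≈ 0.715 rad.
Then ∠R = π − ∠T − ∠S ≈ 0.456 rad.
Law of sines gives ST = RS·sin R/sin T ≈ 15.596.
Circumradius = RS/(2 sin T) ≈ 17.691.

17.691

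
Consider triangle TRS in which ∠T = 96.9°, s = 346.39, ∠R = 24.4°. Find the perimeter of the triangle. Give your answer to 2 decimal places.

916.31

The third angle is ∠S = 180° − ∠T − ∠R = 58.70°.
Law of sines: t = s·sin T/sin S ≈ 402.45.
Law of sines: r = s·sin R/sin S ≈ 167.47.
Semiperimeter p = (402.45+167.47+346.39)/2 = 458.16.
Perimeter = 402.45 + 167.47 + 346.39 = 916.31.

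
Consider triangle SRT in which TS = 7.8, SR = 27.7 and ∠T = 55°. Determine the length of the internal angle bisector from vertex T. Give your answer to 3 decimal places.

Law of sines: sin R = TS·sin T/SR ≈ 0.23066.
Since SR ≥ TS, only the acute value applies: ∠R ≈ 13.34°.
Then ∠S = 180° − ∠T − ∠R ≈ 111.66°.
Law of sines gives RT = SR·sin S/sin T ≈ 31.427.
The bisector from T has length 2·RT·TS·cos(∠T/2)/(RT+TS) ≈ 11.086.

11.086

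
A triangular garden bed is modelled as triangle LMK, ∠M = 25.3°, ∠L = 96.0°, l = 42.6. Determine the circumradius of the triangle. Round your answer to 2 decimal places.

The third angle is ∠K = 180° − ∠L − ∠M = 58.70°.
Law of sines: m = l·sin M/sin L ≈ 18.306.
Law of sines: k = l·sin K/sin L ≈ 36.6.
Circumradius = l/(2 sin L) ≈ 21.417.

R ≈ 21.42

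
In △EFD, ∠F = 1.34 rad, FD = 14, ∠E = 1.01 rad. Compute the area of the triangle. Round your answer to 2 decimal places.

The third angle is ∠D = π − ∠E − ∠F = 0.792 rad.
Law of sines: DE = FD·sin F/sin E ≈ 16.094.
Law of sines: EF = FD·sin D/sin E ≈ 11.762.
Area = ½·FD·DE·sin D ≈ 80.152.

area ≈ 80.15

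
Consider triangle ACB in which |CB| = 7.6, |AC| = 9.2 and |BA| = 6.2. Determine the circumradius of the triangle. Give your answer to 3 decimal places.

By the law of cosines, cos A = (|BA|² + |AC|² − |CB|²) / (2·|BA|·|AC|) ≈ 0.57258, so ∠A ≈ 55.07°.
Circumradius = |CB|/(2 sin A) ≈ 4.635.

4.635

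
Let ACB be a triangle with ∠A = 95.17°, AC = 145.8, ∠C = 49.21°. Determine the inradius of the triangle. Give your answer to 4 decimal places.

The third angle is ∠B = 180° − ∠A − ∠C = 35.62°.
Law of sines: CB = AC·sin A/sin B ≈ 249.32.
Law of sines: BA = AC·sin C/sin B ≈ 189.54.
Area = ½·AC·CB·sin C ≈ 13761.
Semiperimeter s = (249.32+189.54+145.8)/2 = 292.33.
Inradius = area/s = 13761/292.33 ≈ 47.073.

47.0734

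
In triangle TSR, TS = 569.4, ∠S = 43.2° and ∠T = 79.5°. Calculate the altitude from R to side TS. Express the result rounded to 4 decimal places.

455.4359

The third angle is ∠R = 180° − ∠T − ∠S = 57.30°.
Law of sines: SR = TS·sin T/sin R ≈ 665.31.
Law of sines: RT = TS·sin S/sin R ≈ 463.19.
Area = ½·TS·SR·sin S ≈ 1.2966e+05.
The altitude from R has length 2·area/TS ≈ 455.44.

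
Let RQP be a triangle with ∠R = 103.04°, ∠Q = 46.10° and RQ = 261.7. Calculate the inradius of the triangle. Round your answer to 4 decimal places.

The third angle is ∠P = 180° − ∠R − ∠Q = 30.86°.
Law of sines: QP = RQ·sin R/sin P ≈ 497.04.
Law of sines: PR = RQ·sin Q/sin P ≈ 367.62.
Area = ½·RQ·QP·sin Q ≈ 46863.
Semiperimeter s = (497.04+367.62+261.7)/2 = 563.18.
Inradius = area/s = 46863/563.18 ≈ 83.211.

r ≈ 83.2111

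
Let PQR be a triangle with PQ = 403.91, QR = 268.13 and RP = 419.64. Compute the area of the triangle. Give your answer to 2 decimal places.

52106.90

Semiperimeter s = (268.13 + 419.64 + 403.91)/2 = 545.84.
Heron's formula: area = √(545.84·277.71·126.2·141.93) ≈ 52107.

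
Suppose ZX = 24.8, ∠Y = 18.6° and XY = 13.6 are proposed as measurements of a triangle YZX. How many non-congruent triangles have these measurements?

1

XY·sin Y = 13.6·sin(18.6°) ≈ 4.338.
Since ZX ≥ XY, exactly one triangle exists.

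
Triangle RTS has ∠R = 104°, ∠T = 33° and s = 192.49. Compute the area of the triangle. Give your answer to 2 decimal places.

The third angle is ∠S = 180° − ∠R − ∠T = 43.00°.
Law of sines: r = s·sin R/sin S ≈ 273.86.
Law of sines: t = s·sin T/sin S ≈ 153.72.
Area = ½·s·r·sin T ≈ 14355.

area ≈ 14355.42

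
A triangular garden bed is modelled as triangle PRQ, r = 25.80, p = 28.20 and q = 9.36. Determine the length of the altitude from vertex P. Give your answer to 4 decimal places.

Semiperimeter s = (28.2 + 25.8 + 9.36)/2 = 31.68.
Heron's formula: area = √(31.68·3.48·5.88·22.32) ≈ 120.29.
The altitude from P has length 2·area/p ≈ 8.531.

h_P ≈ 8.5310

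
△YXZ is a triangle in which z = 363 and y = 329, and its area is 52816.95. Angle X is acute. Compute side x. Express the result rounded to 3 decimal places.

358.577

From area = ½·z·y·sin X, we get sin X = 2·area/(z·y) ≈ 0.88451.
Taking the acute solution, ∠X ≈ 62.19°.
Law of cosines then gives x ≈ 358.58.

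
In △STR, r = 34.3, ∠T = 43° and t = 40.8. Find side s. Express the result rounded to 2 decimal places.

58.51

Law of sines: sin R = r·sin T/t ≈ 0.57335.
Since t ≥ r, only the acute value applies: ∠R ≈ 34.98°.
Then ∠S = 180° − ∠T − ∠R ≈ 102.02°.
Law of sines gives s = t·sin S/sin T ≈ 58.513.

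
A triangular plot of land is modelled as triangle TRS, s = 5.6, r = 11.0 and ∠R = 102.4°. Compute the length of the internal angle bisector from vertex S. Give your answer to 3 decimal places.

9.169

Law of sines: sin S = s·sin R/r ≈ 0.49721.
Since r ≥ s, only the acute value applies: ∠S ≈ 29.82°.
Then ∠T = 180° − ∠R − ∠S ≈ 47.78°.
Law of sines gives t = r·sin T/sin R ≈ 8.3414.
The bisector from S has length 2·t·r·cos(∠S/2)/(t+r) ≈ 9.1686.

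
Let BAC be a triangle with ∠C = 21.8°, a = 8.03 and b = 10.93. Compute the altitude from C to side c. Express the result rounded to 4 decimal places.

By the law of cosines, c² = b² + a² − 2·b·a·cos C = 20.963, so c ≈ 4.5786.
Area = ½·b·a·sin C ≈ 16.297.
The altitude from C has length 2·area/c ≈ 7.1189.

h_C ≈ 7.1189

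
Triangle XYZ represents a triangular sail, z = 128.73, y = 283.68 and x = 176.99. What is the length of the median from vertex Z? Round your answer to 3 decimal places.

227.502

Median from Z: ½√(2·x² + 2·y² − z²) ≈ 227.5.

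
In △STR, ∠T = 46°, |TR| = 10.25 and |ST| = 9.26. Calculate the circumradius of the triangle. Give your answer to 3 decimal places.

5.336

By the law of cosines, |RS|² = |ST|² + |TR|² − 2·|ST|·|TR|·cos T = 58.943, so |RS| ≈ 7.6774.
Area = ½·|ST|·|TR|·sin T ≈ 34.138.
Circumradius = |RS|/(2 sin T) ≈ 5.3364.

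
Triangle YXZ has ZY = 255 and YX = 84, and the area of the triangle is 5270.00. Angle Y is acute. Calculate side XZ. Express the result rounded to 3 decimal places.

From area = ½·ZY·YX·sin Y, we get sin Y = 2·area/(ZY·YX) ≈ 0.49206.
Taking the acute solution, ∠Y ≈ 29.48°.
Law of cosines then gives XZ ≈ 186.51.

186.511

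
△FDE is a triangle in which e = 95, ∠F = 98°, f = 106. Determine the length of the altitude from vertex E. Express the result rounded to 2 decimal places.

Law of sines: sin E = e·sin F/f ≈ 0.88750.
Since f ≥ e, only the acute value applies: ∠E ≈ 62.56°.
Then ∠D = 180° − ∠F − ∠E ≈ 19.44°.
Law of sines gives d = f·sin D/sin F ≈ 35.623.
Area = ½·f·e·sin D ≈ 1675.6.
The altitude from E has length 2·area/e ≈ 35.277.

h_E ≈ 35.28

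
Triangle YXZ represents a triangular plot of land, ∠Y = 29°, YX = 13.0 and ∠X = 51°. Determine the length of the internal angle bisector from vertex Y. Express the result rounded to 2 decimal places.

11.10

The third angle is ∠Z = 180° − ∠Y − ∠X = 100.00°.
Law of sines: XZ = YX·sin Y/sin Z ≈ 6.3998.
Law of sines: ZY = YX·sin X/sin Z ≈ 10.259.
The bisector from Y has length 2·ZY·YX·cos(∠Y/2)/(ZY+YX) ≈ 11.103.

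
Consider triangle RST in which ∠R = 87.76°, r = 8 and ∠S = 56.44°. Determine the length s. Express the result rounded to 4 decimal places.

The third angle is ∠T = 180° − ∠R − ∠S = 35.80°.
Law of sines: s = r·sin S/sin R ≈ 6.6716.

6.6716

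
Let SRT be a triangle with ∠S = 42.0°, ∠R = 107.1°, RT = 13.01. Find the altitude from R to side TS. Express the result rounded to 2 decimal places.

The third angle is ∠T = 180° − ∠S − ∠R = 30.90°.
Law of sines: TS = RT·sin R/sin S ≈ 18.584.
Law of sines: SR = RT·sin T/sin S ≈ 9.9849.
Area = ½·RT·TS·sin T ≈ 62.08.
The altitude from R has length 2·area/TS ≈ 6.6812.

h_R ≈ 6.68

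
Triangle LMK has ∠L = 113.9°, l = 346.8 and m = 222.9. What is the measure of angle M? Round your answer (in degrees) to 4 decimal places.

Law of sines: sin M = m·sin L/l ≈ 0.58762.
Since l ≥ m, only the acute value applies: ∠M ≈ 35.99°.
Then ∠K = 180° − ∠L − ∠M ≈ 30.11°.

35.9884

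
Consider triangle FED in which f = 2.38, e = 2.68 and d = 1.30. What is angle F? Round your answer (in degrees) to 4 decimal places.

∠F ≈ 62.5877°

By the law of cosines, cos F = (e² + d² − f²) / (2·e·d) ≈ 0.46039, so ∠F ≈ 62.59°.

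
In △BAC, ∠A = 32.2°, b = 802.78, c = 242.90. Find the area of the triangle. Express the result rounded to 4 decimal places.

area ≈ 51954.1745

Area = ½·c·b·sin A ≈ 51954.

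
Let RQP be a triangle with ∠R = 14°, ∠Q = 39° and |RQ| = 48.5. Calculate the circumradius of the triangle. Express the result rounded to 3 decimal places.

30.364

The third angle is ∠P = 180° − ∠R − ∠Q = 127.00°.
Law of sines: |QP| = |RQ|·sin R/sin P ≈ 14.692.
Law of sines: |PR| = |RQ|·sin Q/sin P ≈ 38.218.
Circumradius = |RQ|/(2 sin P) ≈ 30.364.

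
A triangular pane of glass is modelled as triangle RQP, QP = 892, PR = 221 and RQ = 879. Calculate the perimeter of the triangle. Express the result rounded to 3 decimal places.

perimeter ≈ 1992.000

Perimeter = 892 + 221 + 879 = 1992.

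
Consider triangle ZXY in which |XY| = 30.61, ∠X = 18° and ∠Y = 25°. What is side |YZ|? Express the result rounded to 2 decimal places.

The third angle is ∠Z = 180° − ∠X − ∠Y = 137.00°.
Law of sines: |YZ| = |XY|·sin X/sin Z ≈ 13.87.

13.87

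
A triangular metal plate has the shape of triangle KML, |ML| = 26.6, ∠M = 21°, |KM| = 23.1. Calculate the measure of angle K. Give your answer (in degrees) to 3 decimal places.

By the law of cosines, |LK|² = |KM|² + |ML|² − 2·|KM|·|ML|·cos M = 93.874, so |LK| ≈ 9.6889.
Law of cosines again: cos K = (|LK|² + |KM|² − |ML|²)/(2·|LK|·|KM|) ≈ -0.17889, so ∠K ≈ 100.31°.

∠K ≈ 100.305°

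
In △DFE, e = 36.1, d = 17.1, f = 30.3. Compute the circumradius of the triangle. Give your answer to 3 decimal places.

By the law of cosines, cos D = (f² + e² − d²) / (2·f·e) ≈ 0.88171, so ∠D ≈ 28.15°.
Circumradius = d/(2 sin D) ≈ 18.123.

R ≈ 18.123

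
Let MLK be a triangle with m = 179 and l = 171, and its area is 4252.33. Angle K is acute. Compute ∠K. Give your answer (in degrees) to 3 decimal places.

From area = ½·m·l·sin K, we get sin K = 2·area/(m·l) ≈ 0.27785.
Taking the acute solution, ∠K ≈ 16.13°.

∠K ≈ 16.132°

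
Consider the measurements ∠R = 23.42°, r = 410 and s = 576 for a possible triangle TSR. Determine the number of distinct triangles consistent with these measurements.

s·sin R = 576·sin(23.42°) ≈ 228.9.
Since s sin R < r < s (228.9 < 410 < 576), two triangles exist.

2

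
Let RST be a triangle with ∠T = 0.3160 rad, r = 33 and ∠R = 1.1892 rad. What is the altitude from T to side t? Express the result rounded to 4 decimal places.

The third angle is ∠S = π − ∠T − ∠R = 1.6364 rad.
Law of sines: s = r·sin S/sin R ≈ 35.481.
Law of sines: t = r·sin T/sin R ≈ 11.05.
Area = ½·r·s·sin T ≈ 181.94.
The altitude from T has length 2·area/t ≈ 32.929.

32.9290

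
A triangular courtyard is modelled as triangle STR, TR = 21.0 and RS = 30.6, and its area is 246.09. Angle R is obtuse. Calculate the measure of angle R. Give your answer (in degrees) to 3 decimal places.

∠R ≈ 130.011°

From area = ½·TR·RS·sin R, we get sin R = 2·area/(TR·RS) ≈ 0.76592.
Taking the obtuse solution, ∠R ≈ 130.01°.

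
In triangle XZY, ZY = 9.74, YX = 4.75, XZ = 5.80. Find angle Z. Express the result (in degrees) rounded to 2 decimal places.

By the law of cosines, cos Z = (XZ² + ZY² − YX²) / (2·XZ·ZY) ≈ 0.93770, so ∠Z ≈ 20.33°.

20.33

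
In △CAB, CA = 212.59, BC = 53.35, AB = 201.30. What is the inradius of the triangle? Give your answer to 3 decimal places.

r ≈ 22.901

Semiperimeter s = (201.3 + 53.35 + 212.59)/2 = 233.62.
Heron's formula: area = √(233.62·32.32·180.27·21.03) ≈ 5350.2.
Inradius = area/s = 5350.2/233.62 ≈ 22.901.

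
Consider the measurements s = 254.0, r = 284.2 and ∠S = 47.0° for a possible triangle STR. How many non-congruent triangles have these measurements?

r·sin S = 284.2·sin(47.0°) ≈ 207.9.
Since r sin S < s < r (207.9 < 254.0 < 284.2), two triangles exist.

2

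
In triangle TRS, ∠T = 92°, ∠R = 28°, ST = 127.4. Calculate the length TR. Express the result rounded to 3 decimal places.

The third angle is ∠S = 180° − ∠T − ∠R = 60.00°.
Law of sines: TR = ST·sin S/sin R ≈ 235.01.

235.012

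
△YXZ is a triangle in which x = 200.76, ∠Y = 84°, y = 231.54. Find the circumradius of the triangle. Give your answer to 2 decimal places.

R ≈ 116.41

Law of sines: sin X = x·sin Y/y ≈ 0.86231.
Since y ≥ x, only the acute value applies: ∠X ≈ 59.58°.
Then ∠Z = 180° − ∠Y − ∠X ≈ 36.42°.
Law of sines gives z = y·sin Z/sin Y ≈ 138.23.
Circumradius = y/(2 sin Y) ≈ 116.41.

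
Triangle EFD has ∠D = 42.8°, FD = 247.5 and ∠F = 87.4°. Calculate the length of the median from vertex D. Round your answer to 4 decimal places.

266.2754

The third angle is ∠E = 180° − ∠F − ∠D = 49.80°.
Law of sines: DE = FD·sin F/sin E ≈ 323.71.
Law of sines: EF = FD·sin D/sin E ≈ 220.17.
Median from D: ½√(2·FD² + 2·DE² − EF²) ≈ 266.28.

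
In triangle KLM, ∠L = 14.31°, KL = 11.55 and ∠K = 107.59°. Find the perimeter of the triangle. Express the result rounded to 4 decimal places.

The third angle is ∠M = 180° − ∠K − ∠L = 58.10°.
Law of sines: LM = KL·sin K/sin M ≈ 12.969.
Law of sines: MK = KL·sin L/sin M ≈ 3.3626.
Semiperimeter s = (12.969+3.3626+11.55)/2 = 13.941.
Perimeter = 12.969 + 3.3626 + 11.55 = 27.881.

perimeter ≈ 27.8812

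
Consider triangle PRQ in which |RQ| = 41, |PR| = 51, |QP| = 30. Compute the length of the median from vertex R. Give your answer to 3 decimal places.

43.772

Median from R: ½√(2·|PR|² + 2·|RQ|² − |QP|²) ≈ 43.772.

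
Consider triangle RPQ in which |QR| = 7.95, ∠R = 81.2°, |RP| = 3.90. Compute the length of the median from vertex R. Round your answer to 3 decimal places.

4.688

By the law of cosines, |PQ|² = |QR|² + |RP|² − 2·|QR|·|RP|·cos R = 68.926, so |PQ| ≈ 8.3022.
Median from R: ½√(2·|QR|² + 2·|RP|² − |PQ|²) ≈ 4.6877.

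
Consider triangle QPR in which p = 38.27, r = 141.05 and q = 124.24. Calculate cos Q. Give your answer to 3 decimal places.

By the law of cosines, cos Q = (p² + r² − q²) / (2·p·r) ≈ 0.54873, so ∠Q ≈ 0.990 rad.

cos Q ≈ 0.549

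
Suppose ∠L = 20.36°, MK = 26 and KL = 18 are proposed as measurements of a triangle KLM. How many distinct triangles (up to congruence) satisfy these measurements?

KL·sin L = 18·sin(20.36°) ≈ 6.263.
Since MK ≥ KL, exactly one triangle exists.

1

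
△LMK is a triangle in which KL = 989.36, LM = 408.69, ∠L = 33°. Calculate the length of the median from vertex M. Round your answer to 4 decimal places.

By the law of cosines, MK² = KL² + LM² − 2·KL·LM·cos L = 4.6764e+05, so MK ≈ 683.84.
Median from M: ½√(2·LM² + 2·MK² − KL²) ≈ 269.49.

269.4930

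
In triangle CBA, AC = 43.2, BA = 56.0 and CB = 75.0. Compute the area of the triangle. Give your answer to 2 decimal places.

1199.54

Semiperimeter s = (56 + 43.2 + 75)/2 = 87.1.
Heron's formula: area = √(87.1·31.1·43.9·12.1) ≈ 1199.5.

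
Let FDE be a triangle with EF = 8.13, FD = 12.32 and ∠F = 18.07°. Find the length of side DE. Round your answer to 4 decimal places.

5.2380

By the law of cosines, DE² = EF² + FD² − 2·EF·FD·cos F = 27.436, so DE ≈ 5.238.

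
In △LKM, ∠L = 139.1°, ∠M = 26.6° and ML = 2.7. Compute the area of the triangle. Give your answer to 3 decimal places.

area ≈ 4.326

The third angle is ∠K = 180° − ∠M − ∠L = 14.30°.
Law of sines: KM = ML·sin L/sin K ≈ 7.1571.
Law of sines: LK = ML·sin M/sin K ≈ 4.8946.
Area = ½·ML·KM·sin M ≈ 4.3263.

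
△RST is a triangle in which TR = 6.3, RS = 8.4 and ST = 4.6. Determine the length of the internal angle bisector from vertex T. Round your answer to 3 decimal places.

t_T ≈ 3.431

By the law of cosines, cos T = (ST² + TR² − RS²) / (2·ST·TR) ≈ -0.16753, so ∠T ≈ 1.739 rad.
The bisector from T has length 2·ST·TR·cos(∠T/2)/(ST+TR) ≈ 3.4306.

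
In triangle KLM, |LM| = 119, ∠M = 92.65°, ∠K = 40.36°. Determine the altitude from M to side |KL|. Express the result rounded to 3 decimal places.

h_M ≈ 87.017

The third angle is ∠L = 180° − ∠M − ∠K = 46.99°.
Law of sines: |MK| = |LM|·sin L/sin K ≈ 134.37.
Law of sines: |KL| = |LM|·sin M/sin K ≈ 183.56.
Area = ½·|LM|·|MK|·sin M ≈ 7986.5.
The altitude from M has length 2·area/|KL| ≈ 87.017.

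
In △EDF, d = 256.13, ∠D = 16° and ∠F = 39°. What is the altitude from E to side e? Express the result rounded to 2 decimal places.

The third angle is ∠E = 180° − ∠D − ∠F = 125.00°.
Law of sines: e = d·sin E/sin D ≈ 761.18.
Law of sines: f = d·sin F/sin D ≈ 584.78.
Area = ½·d·e·sin F ≈ 61346.
The altitude from E has length 2·area/e ≈ 161.19.

h_E ≈ 161.19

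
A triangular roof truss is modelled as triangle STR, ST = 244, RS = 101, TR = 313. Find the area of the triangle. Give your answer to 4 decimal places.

10100.3129

Semiperimeter s = (313 + 101 + 244)/2 = 329.
Heron's formula: area = √(329·16·228·85) ≈ 10100.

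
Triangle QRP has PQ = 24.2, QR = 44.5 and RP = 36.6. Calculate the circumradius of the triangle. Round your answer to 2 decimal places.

22.26

By the law of cosines, cos Q = (PQ² + QR² − RP²) / (2·PQ·QR) ≈ 0.56938, so ∠Q ≈ 55.29°.
Circumradius = RP/(2 sin Q) ≈ 22.261.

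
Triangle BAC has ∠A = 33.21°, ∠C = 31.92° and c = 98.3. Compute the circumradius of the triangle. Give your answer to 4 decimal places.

The third angle is ∠B = 180° − ∠A − ∠C = 114.87°.
Law of sines: b = c·sin B/sin C ≈ 168.67.
Law of sines: a = c·sin A/sin C ≈ 101.83.
Circumradius = c/(2 sin C) ≈ 92.958.

R ≈ 92.9578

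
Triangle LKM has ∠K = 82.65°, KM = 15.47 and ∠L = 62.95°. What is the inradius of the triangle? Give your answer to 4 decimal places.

3.5419

The third angle is ∠M = 180° − ∠L − ∠K = 34.40°.
Law of sines: ML = KM·sin K/sin L ≈ 17.227.
Law of sines: LK = KM·sin M/sin L ≈ 9.8135.
Area = ½·KM·ML·sin M ≈ 75.284.
Semiperimeter s = (15.47+17.227+9.8135)/2 = 21.255.
Inradius = area/s = 75.284/21.255 ≈ 3.5419.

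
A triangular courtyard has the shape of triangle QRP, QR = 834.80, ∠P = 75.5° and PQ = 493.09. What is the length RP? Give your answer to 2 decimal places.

808.29

Law of sines: sin R = PQ·sin P/QR ≈ 0.57185.
Since QR ≥ PQ, only the acute value applies: ∠R ≈ 34.88°.
Then ∠Q = 180° − ∠P − ∠R ≈ 69.62°.
Law of sines gives RP = QR·sin Q/sin P ≈ 808.29.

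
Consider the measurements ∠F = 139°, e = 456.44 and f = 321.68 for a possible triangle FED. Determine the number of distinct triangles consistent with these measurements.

e·sin F = 456.44·sin(139°) ≈ 299.5.
Since ∠F is not acute, a triangle exists only if f > e; here f ≤ e, so there is no triangle.

0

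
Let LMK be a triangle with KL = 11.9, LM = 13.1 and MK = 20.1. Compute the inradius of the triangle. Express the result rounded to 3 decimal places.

Semiperimeter s = (20.1 + 11.9 + 13.1)/2 = 22.55.
Heron's formula: area = √(22.55·2.45·10.65·9.45) ≈ 74.567.
Inradius = area/s = 74.567/22.55 ≈ 3.3067.

r ≈ 3.307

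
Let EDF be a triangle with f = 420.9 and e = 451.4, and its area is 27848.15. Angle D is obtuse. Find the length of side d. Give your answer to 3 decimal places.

862.678

From area = ½·f·e·sin D, we get sin D = 2·area/(f·e) ≈ 0.29315.
Taking the obtuse solution, ∠D ≈ 162.95°.
Law of cosines then gives d ≈ 862.68.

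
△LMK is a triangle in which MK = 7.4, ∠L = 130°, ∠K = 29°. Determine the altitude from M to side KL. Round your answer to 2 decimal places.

The third angle is ∠M = 180° − ∠K − ∠L = 21.00°.
Law of sines: KL = MK·sin M/sin L ≈ 3.4618.
Law of sines: LM = MK·sin K/sin L ≈ 4.6833.
Area = ½·MK·KL·sin K ≈ 6.2098.
The altitude from M has length 2·area/KL ≈ 3.5876.

3.59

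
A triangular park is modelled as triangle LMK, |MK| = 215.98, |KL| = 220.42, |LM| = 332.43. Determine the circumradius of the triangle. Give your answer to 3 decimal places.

By the law of cosines, cos L = (|KL|² + |LM|² − |MK|²) / (2·|KL|·|LM|) ≈ 0.76730, so ∠L ≈ 39.89°.
Circumradius = |MK|/(2 sin L) ≈ 168.4.

168.397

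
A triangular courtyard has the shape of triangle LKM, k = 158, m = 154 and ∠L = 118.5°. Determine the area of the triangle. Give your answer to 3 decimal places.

Area = ½·k·m·sin L ≈ 10692.

area ≈ 10691.689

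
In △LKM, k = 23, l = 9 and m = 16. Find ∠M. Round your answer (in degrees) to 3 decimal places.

31.232

By the law of cosines, cos M = (l² + k² − m²) / (2·l·k) ≈ 0.85507, so ∠M ≈ 31.23°.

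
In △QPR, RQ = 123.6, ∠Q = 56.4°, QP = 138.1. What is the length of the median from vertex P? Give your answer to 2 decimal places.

115.95

By the law of cosines, PR² = RQ² + QP² − 2·RQ·QP·cos Q = 15457, so PR ≈ 124.33.
Median from P: ½√(2·QP² + 2·PR² − RQ²) ≈ 115.95.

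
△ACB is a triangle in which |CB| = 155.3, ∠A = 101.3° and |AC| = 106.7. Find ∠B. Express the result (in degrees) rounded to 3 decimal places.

Law of sines: sin B = |AC|·sin A/|CB| ≈ 0.67374.
Since |CB| ≥ |AC|, only the acute value applies: ∠B ≈ 42.36°.
Then ∠C = 180° − ∠A − ∠B ≈ 36.34°.

∠B ≈ 42.356°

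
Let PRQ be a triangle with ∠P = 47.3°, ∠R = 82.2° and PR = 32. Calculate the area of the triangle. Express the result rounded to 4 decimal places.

area ≈ 483.1299

The third angle is ∠Q = 180° − ∠P − ∠R = 50.50°.
Law of sines: RQ = PR·sin P/sin Q ≈ 30.478.
Law of sines: QP = PR·sin R/sin Q ≈ 41.087.
Area = ½·PR·RQ·sin R ≈ 483.13.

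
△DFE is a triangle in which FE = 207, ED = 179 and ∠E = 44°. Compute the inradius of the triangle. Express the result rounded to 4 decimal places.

By the law of cosines, DF² = FE² + ED² − 2·FE·ED·cos E = 21583, so DF ≈ 146.91.
Area = ½·FE·ED·sin E ≈ 12870.
Semiperimeter s = (207+179+146.91)/2 = 266.46.
Inradius = area/s = 12870/266.46 ≈ 48.299.

48.2993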